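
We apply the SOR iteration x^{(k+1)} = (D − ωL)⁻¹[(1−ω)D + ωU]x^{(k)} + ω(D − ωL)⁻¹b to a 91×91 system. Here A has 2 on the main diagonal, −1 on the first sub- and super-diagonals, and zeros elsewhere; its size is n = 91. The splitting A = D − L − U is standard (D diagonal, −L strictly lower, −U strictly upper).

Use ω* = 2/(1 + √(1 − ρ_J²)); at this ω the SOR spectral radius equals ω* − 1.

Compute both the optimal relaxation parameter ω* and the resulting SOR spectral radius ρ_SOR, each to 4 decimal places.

ω* = 1.9340, ρ_SOR = 0.9340

spectrum of D⁻¹(L+U) = {cos(kπ/92) : 1≤k≤91}; ρ_J = cos(π/92) = 0.9994.
√(1 − cos²(π/92)) = sin(π/92) ≈ 0.03414.
Then 2/(1+√(1−ρ_J²)) = 2/(1+0.03414); ω* = 2/1.03414 = 1.9340.
and ρ(B_{ω*}) = 1.9340 − 1 = 0.9340.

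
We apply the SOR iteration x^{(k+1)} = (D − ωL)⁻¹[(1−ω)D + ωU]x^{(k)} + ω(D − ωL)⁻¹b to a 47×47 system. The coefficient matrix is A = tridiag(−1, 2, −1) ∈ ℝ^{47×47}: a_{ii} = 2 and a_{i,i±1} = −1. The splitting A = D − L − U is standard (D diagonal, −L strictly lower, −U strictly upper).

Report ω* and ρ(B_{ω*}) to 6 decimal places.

ω* = 1.877224, ρ_SOR = 0.877224

[ρ_J] n=47: ρ(B_J) = cos(π/(n+1)) = cos(π/48) = 0.997859.
√(1−ρ_J²) = |sin(π/48)| = 0.0654031
[ω*] 2 ÷ (1 + 0.0654031) = 2 ÷ 1.0654031 = 1.877224.
and ρ(B_{ω*}) = 1.877224 − 1 = 0.877224.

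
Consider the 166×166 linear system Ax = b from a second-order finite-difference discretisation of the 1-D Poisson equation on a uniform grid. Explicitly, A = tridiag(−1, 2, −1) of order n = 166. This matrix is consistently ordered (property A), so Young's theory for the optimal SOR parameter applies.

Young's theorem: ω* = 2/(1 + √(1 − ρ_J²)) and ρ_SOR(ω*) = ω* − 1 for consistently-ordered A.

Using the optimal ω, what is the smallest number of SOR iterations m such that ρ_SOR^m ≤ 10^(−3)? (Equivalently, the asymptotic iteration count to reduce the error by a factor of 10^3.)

m = 184

ρ_J = max_k |cos(kπ/167)| = cos(π/167) = 0.9998231
√(1 − cos²(π/167)) = sin(π/167) ≈ 0.0188108.
[ω*] 2 ÷ (1 + 0.0188108) = 2 ÷ 1.0188108 = 1.9630730.
ρ_SOR = ω* − 1 = 1.9630730 − 1 = 0.9630730.
m ≥ 3·ln10 / (−ln 0.9630730) = 183.590; smallest integer m = 184.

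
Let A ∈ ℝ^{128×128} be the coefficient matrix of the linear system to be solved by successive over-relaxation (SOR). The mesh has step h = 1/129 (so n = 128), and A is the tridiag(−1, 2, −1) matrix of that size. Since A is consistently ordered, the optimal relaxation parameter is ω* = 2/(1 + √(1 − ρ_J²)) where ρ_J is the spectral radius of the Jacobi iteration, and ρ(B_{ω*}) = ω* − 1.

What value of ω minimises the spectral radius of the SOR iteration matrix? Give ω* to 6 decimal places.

ω* = 1.952456

B_J for the 128×128 system has eigenvalues cos(kπ/129); ρ_J = cos(π/129) = 0.999703.
1 − cos²(π/129) = sin²(π/129) ⇒ √(1−ρ_J²) = sin(π/129) = 0.0243510.
Young: ω* = 2/(1+√(1−ρ_J²)) = 2/(1+0.0243510) = 2/1.0243510 = 1.952456.
ρ_SOR = ω* − 1 = 1.952456 − 1 = 0.952456.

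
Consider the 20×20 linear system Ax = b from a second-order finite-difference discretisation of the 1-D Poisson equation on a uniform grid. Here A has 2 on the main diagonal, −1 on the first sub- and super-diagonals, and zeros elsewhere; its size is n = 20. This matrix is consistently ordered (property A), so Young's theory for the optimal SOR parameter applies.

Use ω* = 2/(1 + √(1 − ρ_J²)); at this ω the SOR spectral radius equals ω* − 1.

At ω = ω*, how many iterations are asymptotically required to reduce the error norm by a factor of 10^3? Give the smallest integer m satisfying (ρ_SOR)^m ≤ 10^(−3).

m = 24

[ρ_J] n=20: ρ(B_J) = cos(π/(n+1)) = cos(π/21) = 0.9888308.
1 − cos²(π/21) = sin²(π/21) ⇒ √(1−ρ_J²) = sin(π/21) = 0.1490423.
ω* = 2 / (1 + 0.1490423) = 2 / 1.1490423 ≈ 1.7405800.
ρ_SOR = ω* − 1 = 1.7405800 − 1 = 0.7405800.
For 3 digits: m = 3·ln10 / (−ln 0.7405800) = 6.90776/0.300322 = 23.001; round up → m = 24.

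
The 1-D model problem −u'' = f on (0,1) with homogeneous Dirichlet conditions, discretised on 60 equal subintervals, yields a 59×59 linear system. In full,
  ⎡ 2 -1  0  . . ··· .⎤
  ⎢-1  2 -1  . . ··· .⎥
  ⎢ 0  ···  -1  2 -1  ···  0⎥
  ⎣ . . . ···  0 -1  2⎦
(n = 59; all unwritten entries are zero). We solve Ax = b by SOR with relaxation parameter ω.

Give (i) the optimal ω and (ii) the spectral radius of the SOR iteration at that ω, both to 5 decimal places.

spectrum of D⁻¹(L+U) = {cos(kπ/60) : 1≤k≤59}; ρ_J = cos(π/60) = 0.99863.
1 − cos²(π/60) = sin²(π/60) ⇒ √(1−ρ_J²) = sin(π/60) = 0.052336.
Then 2/(1+√(1−ρ_J²)) = 2/(1+0.052336); ω* = 2/1.052336 = 1.90053.
At ω = 1.90053 every |λ(B_ω)| = ω−1, so ρ_SOR = 0.90053.

ω* = 1.90053, ρ_SOR = 0.90053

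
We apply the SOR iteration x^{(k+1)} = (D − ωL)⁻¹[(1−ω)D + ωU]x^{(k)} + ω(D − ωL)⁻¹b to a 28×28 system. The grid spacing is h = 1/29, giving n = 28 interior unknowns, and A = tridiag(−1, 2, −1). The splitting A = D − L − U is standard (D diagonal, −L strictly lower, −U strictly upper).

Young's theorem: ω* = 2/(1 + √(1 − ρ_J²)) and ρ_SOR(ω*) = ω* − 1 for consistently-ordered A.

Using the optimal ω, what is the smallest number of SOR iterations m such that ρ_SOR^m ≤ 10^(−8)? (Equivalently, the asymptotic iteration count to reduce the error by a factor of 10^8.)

ρ_J = max_k |cos(kπ/29)| = cos(π/29) = 0.9941380
root = sin(π/29) = 0.1081190  (since 1−cos² = sin²).
[ω*] 2 ÷ (1 + 0.1081190) = 2 ÷ 1.1081190 = 1.8048603.
At ω = 1.8048603 every |λ(B_ω)| = ω−1, so ρ_SOR = 0.8048603.
(0.8048603)^m ≤ 10^{−8}  ⇒  m·ln(0.8048603) ≤ −8·ln10  ⇒  m ≥ 84.854  ⇒  m = 85

m = 85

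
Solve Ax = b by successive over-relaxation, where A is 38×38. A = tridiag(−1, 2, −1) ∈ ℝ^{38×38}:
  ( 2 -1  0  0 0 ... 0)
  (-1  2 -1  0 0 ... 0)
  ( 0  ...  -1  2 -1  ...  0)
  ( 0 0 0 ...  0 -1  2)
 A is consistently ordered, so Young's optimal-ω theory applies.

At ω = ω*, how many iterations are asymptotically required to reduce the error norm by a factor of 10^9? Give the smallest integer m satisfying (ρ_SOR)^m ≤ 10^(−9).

m = 129

B_J for the 38×38 system has eigenvalues cos(kπ/39); ρ_J = cos(π/39) = 0.9967573.
√(1−ρ_J²) = |sin(π/39)| = 0.0804666
Then 2/(1+√(1−ρ_J²)) = 2/(1+0.0804666); ω* = 2/1.0804666 = 1.8510521.
ρ_SOR = ω* − 1 ≈ 0.8510521.
(0.8510521)^m ≤ 10^{−9}  ⇒  m·ln(0.8510521) ≤ −9·ln10  ⇒  m ≥ 128.491  ⇒  m = 129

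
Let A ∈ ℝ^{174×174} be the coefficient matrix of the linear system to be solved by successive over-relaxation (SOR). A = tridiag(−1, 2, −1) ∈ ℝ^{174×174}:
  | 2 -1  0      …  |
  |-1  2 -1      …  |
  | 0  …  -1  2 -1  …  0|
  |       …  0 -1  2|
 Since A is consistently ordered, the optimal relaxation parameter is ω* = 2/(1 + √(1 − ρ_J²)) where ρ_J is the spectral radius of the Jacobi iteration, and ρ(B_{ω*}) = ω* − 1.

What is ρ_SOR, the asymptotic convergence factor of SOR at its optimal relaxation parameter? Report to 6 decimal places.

ρ_SOR = 0.964731

[ρ_J] n=174: ρ(B_J) = cos(π/(n+1)) = cos(π/175) = 0.999839.
√(1−ρ_J²) simplifies to sin(π/175) = 0.0179510.
ω* = 2/(1 + 0.0179510) = 2/1.0179510 = 1.964731.
and ρ(B_{ω*}) = 1.964731 − 1 = 0.964731.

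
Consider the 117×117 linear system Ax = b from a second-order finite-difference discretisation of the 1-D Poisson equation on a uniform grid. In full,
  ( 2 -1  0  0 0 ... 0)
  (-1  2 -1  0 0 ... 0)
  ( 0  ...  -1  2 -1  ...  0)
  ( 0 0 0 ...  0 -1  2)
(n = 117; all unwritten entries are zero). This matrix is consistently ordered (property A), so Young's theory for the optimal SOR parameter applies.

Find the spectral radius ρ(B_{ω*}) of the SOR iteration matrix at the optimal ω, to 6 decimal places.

ρ_SOR = 0.948140

½·tridiag(1,0,1) at n=117: λ_k = cos(kπ/118); max |λ| at k=1 ⇒ ρ_J = cos(π/118) ≈ 0.999646.
√(1−ρ_J²) = |sin(π/118)| = 0.0266205
ω* = 2/(1+0.0266205) = 1.948140
ρ_SOR = ω* − 1 ≈ 0.948140.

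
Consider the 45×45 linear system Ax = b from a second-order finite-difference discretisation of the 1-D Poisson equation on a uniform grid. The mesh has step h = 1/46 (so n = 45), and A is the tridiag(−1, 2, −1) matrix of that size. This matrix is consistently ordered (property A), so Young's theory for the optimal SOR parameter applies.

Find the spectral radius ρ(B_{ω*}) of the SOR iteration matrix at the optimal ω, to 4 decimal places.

ρ_SOR = 0.8722

B_J for the 45×45 system has eigenvalues cos(kπ/46); ρ_J = cos(π/46) = 0.9977.
√(1−ρ_J²) simplifies to sin(π/46) = 0.06824.
ω* = 2/(1+0.06824) = 1.8722
At ω = 1.8722 every |λ(B_ω)| = ω−1, so ρ_SOR = 0.8722.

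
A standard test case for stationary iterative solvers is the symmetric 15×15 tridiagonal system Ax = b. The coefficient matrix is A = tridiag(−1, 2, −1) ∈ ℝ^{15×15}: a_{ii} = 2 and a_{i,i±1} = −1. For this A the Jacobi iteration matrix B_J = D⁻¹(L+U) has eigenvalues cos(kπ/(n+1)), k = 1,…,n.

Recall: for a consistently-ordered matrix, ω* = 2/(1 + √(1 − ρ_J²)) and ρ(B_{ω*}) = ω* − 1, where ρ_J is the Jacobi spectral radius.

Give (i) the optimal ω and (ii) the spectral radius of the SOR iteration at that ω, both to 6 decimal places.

spectrum of D⁻¹(L+U) = {cos(kπ/16) : 1≤k≤15}; ρ_J = cos(π/16) = 0.980785.
root = sin(π/16) = 0.1950903  (since 1−cos² = sin²).
Then 2/(1+√(1−ρ_J²)) = 2/(1+0.1950903); ω* = 2/1.1950903 = 1.673514.
[ρ_SOR] ω* − 1 = 0.673514.

ω* = 1.673514, ρ_SOR = 0.673514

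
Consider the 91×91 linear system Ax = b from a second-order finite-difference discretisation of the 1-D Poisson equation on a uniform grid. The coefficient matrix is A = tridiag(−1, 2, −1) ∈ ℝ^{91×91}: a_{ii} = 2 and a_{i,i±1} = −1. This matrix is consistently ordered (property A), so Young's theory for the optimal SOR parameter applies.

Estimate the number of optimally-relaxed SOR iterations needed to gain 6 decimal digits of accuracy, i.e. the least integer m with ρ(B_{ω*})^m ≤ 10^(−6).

m = 203

n=91: λ(B_J) = 1 − λ(A)/2 = cos(kπ/92); k=1 gives ρ_J = 0.9994170.
√(1 − cos²(π/92)) = sin(π/92) ≈ 0.0341411.
ω* = 2/(1+0.0341411) = 1.9339721
At ω = 1.9339721 every |λ(B_ω)| = ω−1, so ρ_SOR = 0.9339721.
6·ln10 = 13.8155; −ln(0.9339721) = 0.0683087; m = ⌈13.8155/0.0683087⌉ = ⌈202.251⌉ = 203.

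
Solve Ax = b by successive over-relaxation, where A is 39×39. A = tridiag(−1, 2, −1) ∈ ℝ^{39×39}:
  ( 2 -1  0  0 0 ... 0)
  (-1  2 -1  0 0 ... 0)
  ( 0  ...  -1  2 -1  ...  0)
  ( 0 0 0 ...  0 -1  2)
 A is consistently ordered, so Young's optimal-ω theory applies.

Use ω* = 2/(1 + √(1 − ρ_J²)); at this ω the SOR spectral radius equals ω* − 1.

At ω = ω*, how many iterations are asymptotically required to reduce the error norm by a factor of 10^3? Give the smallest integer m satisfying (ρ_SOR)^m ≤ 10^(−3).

[ρ_J] n=39: ρ(B_J) = cos(π/(n+1)) = cos(π/40) = 0.9969173.
root = sin(π/40) = 0.0784591  (since 1−cos² = sin²).
ω* = 2/(1+0.0784591) = 1.8544978
[ρ_SOR] ω* − 1 = 0.8544978.
ρ_SOR^m ≤ 10^(−3) ⇔ m ≥ 3·ln10/(−ln 0.8544978) = 6.90776/0.157241 = 43.931; m = ⌈43.931⌉ = 44.

m = 44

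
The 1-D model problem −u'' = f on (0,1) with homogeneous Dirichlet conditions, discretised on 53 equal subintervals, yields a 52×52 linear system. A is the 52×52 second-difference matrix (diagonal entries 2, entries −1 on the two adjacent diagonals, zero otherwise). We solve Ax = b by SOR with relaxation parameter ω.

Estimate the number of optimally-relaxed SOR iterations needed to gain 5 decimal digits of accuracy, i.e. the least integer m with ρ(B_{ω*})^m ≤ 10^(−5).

[ρ_J] n=52: ρ(B_J) = cos(π/(n+1)) = cos(π/53) = 0.9982437.
root = sin(π/53) = 0.0592406  (since 1−cos² = sin²).
ω* = 2/(1+0.0592406) = 1.8881451
At ω = 1.8881451 every |λ(B_ω)| = ω−1, so ρ_SOR = 0.8881451.
For 5 digits: m = 5·ln10 / (−ln 0.8881451) = 11.5129/0.11862 = 97.057; round up → m = 98.

m = 98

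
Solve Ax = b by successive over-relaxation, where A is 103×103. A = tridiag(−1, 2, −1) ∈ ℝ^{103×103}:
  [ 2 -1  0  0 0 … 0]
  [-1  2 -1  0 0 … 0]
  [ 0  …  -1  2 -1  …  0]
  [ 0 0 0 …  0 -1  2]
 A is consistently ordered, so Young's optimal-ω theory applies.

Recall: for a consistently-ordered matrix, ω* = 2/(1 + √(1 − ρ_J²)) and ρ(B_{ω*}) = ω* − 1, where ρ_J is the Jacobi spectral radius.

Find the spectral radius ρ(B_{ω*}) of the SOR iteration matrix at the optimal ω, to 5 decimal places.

ρ_SOR = 0.94136

n=103: λ(B_J) = 1 − λ(A)/2 = cos(kπ/104); k=1 gives ρ_J = 0.99954.
√(1−ρ_J²) simplifies to sin(π/104) = 0.030203.
Then 2/(1+√(1−ρ_J²)) = 2/(1+0.030203); ω* = 2/1.030203 = 1.94136.
ρ_SOR = ω* − 1 = 1.94136 − 1 = 0.94136.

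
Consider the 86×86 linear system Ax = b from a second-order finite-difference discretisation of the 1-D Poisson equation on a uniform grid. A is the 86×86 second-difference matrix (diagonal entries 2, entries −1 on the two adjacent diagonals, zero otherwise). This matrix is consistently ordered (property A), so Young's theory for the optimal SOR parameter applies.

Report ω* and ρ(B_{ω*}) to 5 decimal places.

ω* = 1.93031, ρ_SOR = 0.93031

spectrum of D⁻¹(L+U) = {cos(kπ/87) : 1≤k≤86}; ρ_J = cos(π/87) = 0.99935.
root = sin(π/87) = 0.036102  (since 1−cos² = sin²).
ω* = 2 / (1 + 0.036102) = 2 / 1.036102 ≈ 1.93031.
and ρ(B_{ω*}) = 1.93031 − 1 = 0.93031.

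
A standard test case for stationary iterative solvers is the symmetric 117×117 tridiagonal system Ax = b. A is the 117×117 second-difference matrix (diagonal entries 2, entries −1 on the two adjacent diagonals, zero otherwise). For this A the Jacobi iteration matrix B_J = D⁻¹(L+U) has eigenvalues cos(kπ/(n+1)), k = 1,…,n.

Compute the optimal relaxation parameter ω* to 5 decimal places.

With n=117, ρ(Jacobi) = cos(π/118) = 0.99965.
√(1−ρ_J²) simplifies to sin(π/118) = 0.026621.
So ω* = 2/1.026621 = 1.94814 (Young).
ρ(B_{ω*}) = ω*−1 = 0.94814

ω* = 1.94814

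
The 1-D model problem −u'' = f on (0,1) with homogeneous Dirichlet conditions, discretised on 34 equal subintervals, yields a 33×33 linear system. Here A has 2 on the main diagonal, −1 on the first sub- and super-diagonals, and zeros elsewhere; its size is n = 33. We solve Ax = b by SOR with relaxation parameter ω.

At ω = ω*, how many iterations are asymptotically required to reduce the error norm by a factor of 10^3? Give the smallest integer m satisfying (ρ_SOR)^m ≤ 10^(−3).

m = 38

½·tridiag(1,0,1) at n=33: λ_k = cos(kπ/34); max |λ| at k=1 ⇒ ρ_J = cos(π/34) ≈ 0.9957342.
√(1 − cos²(π/34)) = sin(π/34) ≈ 0.0922684.
ω* = 2 / (1 + 0.0922684) = 2 / 1.0922684 ≈ 1.8310518.
Hence ρ(B_{ω*}) = 1.8310518 − 1 = 0.8310518.
(0.8310518)^m ≤ 10^{−3}  ⇒  m·ln(0.8310518) ≤ −3·ln10  ⇒  m ≥ 37.327  ⇒  m = 38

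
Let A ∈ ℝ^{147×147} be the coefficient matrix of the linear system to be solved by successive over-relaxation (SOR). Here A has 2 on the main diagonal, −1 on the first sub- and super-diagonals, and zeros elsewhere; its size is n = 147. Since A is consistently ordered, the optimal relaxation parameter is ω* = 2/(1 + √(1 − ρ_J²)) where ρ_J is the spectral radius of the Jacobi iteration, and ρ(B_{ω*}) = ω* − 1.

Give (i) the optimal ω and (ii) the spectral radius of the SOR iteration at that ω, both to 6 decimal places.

ω* = 1.958432, ρ_SOR = 0.958432

spectrum of D⁻¹(L+U) = {cos(kπ/148) : 1≤k≤147}; ρ_J = cos(π/148) = 0.999775.
1 − cos²(π/148) = sin²(π/148) ⇒ √(1−ρ_J²) = sin(π/148) = 0.0212254.
ω* = 2 / (1 + 0.0212254) = 2 / 1.0212254 ≈ 1.958432.
Hence ρ(B_{ω*}) = 1.958432 − 1 = 0.958432.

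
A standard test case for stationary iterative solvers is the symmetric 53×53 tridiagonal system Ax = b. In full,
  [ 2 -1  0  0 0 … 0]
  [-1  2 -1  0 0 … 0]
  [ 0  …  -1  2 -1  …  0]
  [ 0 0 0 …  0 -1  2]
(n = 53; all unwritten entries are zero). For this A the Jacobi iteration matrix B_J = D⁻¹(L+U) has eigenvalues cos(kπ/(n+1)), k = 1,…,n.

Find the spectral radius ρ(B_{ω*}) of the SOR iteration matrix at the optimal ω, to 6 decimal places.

[ρ_J] n=53: ρ(B_J) = cos(π/(n+1)) = cos(π/54) = 0.998308.
1 − cos²(π/54) = sin²(π/54) ⇒ √(1−ρ_J²) = sin(π/54) = 0.0581448.
ω* = 2/(1 + 0.0581448) = 2/1.0581448 = 1.890100.
[ρ_SOR] ω* − 1 = 0.890100.

ρ_SOR = 0.890100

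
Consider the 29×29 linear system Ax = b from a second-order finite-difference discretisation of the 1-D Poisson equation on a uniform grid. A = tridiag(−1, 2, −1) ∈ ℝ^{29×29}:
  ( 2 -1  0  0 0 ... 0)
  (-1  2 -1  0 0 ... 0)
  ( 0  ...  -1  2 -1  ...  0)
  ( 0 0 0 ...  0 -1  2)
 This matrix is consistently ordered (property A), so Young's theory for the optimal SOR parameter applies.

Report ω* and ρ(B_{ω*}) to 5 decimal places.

ω* = 1.81073, ρ_SOR = 0.81073

spectrum of D⁻¹(L+U) = {cos(kπ/30) : 1≤k≤29}; ρ_J = cos(π/30) = 0.99452.
√(1−ρ_J²) simplifies to sin(π/30) = 0.104528.
ω* = 2/(1 + 0.104528) = 2/1.104528 = 1.81073.
Hence ρ(B_{ω*}) = 1.81073 − 1 = 0.81073.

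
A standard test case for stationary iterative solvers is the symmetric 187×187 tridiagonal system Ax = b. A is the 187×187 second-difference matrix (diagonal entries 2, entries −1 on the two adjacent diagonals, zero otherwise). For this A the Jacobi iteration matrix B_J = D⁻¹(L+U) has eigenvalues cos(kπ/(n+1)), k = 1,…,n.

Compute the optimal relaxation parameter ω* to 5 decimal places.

ρ_J = max_k |cos(kπ/188)| = cos(π/188) = 0.99986
1 − cos²(π/188) = sin²(π/188) ⇒ √(1−ρ_J²) = sin(π/188) = 0.016710.
Young: ω* = 2/(1+√(1−ρ_J²)) = 2/(1+0.016710) = 2/1.016710 = 1.96713.
ρ_SOR = ω* − 1 = 1.96713 − 1 = 0.96713.

ω* = 1.96713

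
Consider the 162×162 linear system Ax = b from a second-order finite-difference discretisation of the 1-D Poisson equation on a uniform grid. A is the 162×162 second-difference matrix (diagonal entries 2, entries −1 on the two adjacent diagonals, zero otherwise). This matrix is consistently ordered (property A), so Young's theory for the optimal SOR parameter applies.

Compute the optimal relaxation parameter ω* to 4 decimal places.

ω* = 1.9622

With n=162, ρ(Jacobi) = cos(π/163) = 0.9998.
1 − cos²(π/163) = sin²(π/163) ⇒ √(1−ρ_J²) = sin(π/163) = 0.01927.
So ω* = 2/1.01927 = 1.9622 (Young).
ρ(B_{ω*}) = ω*−1 = 0.9622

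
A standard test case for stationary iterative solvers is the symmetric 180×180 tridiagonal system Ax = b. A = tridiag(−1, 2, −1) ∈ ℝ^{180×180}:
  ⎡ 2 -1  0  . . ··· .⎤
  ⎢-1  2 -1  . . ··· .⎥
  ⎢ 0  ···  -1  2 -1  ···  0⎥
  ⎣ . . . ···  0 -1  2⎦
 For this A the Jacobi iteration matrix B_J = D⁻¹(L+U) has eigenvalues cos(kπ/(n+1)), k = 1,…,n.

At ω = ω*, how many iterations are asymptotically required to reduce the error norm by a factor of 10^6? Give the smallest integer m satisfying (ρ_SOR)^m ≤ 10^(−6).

m = 398

½·tridiag(1,0,1) at n=180: λ_k = cos(kπ/181); max |λ| at k=1 ⇒ ρ_J = cos(π/181) ≈ 0.9998494.
1 − cos²(π/181) = sin²(π/181) ⇒ √(1−ρ_J²) = sin(π/181) = 0.0173560.
ω* = 2 / (1 + 0.0173560) = 2 / 1.0173560 ≈ 1.9658802.
ρ_SOR = ω* − 1 ≈ 0.9658802.
(0.9658802)^m ≤ 10^{−6}  ⇒  m·ln(0.9658802) ≤ −6·ln10  ⇒  m ≥ 397.963  ⇒  m = 398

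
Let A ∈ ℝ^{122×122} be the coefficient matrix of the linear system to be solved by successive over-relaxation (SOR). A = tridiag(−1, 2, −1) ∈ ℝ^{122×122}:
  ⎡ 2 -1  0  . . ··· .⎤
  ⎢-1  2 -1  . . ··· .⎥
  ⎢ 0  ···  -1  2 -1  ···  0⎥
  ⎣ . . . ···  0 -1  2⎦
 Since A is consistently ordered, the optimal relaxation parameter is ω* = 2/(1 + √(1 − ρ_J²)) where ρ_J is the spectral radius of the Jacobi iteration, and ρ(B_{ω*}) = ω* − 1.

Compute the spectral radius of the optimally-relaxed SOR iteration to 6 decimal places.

½·tridiag(1,0,1) at n=122: λ_k = cos(kπ/123); max |λ| at k=1 ⇒ ρ_J = cos(π/123) ≈ 0.999674.
√(1−ρ_J²) simplifies to sin(π/123) = 0.0255386.
ω* = 2/(1+0.0255386) = 1.950195
Hence ρ(B_{ω*}) = 1.950195 − 1 = 0.950195.

ρ_SOR = 0.950195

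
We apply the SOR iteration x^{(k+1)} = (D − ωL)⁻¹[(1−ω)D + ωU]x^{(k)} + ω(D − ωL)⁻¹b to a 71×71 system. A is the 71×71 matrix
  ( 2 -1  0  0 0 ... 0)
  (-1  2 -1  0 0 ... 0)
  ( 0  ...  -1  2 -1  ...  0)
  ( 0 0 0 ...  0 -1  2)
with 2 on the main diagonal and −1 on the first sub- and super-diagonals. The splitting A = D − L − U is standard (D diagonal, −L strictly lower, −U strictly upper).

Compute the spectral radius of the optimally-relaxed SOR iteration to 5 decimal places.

ρ_J = max_k |cos(kπ/72)| = cos(π/72) = 0.99905
√(1 − cos²(π/72)) = sin(π/72) ≈ 0.043619.
[ω*] 2 ÷ (1 + 0.043619) = 2 ÷ 1.043619 = 1.91641.
[ρ_SOR] ω* − 1 = 0.91641.

ρ_SOR = 0.91641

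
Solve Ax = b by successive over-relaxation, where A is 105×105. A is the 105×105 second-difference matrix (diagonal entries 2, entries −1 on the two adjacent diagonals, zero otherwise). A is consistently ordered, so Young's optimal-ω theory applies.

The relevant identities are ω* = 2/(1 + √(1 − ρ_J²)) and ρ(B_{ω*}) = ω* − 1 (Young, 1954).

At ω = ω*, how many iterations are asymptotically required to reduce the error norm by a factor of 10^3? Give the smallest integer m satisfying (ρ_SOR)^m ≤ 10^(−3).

With n=105, ρ(Jacobi) = cos(π/106) = 0.9995608.
root = sin(π/106) = 0.0296333  (since 1−cos² = sin²).
ω* = 2 / (1 + 0.0296333) = 2 / 1.0296333 ≈ 1.9424391.
and ρ(B_{ω*}) = 1.9424391 − 1 = 0.9424391.
m ≥ 3·ln10 / (−ln 0.9424391) = 116.520; smallest integer m = 117.

m = 117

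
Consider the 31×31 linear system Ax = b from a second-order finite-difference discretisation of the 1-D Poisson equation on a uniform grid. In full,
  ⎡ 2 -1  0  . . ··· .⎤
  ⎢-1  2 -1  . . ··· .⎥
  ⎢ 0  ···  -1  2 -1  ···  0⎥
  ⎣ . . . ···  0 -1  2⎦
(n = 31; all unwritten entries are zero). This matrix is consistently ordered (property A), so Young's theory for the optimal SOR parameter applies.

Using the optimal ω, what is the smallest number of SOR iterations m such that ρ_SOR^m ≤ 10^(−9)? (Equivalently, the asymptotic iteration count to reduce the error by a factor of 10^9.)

m = 106

With n=31, ρ(Jacobi) = cos(π/32) = 0.9951847.
root = sin(π/32) = 0.0980171  (since 1−cos² = sin²).
Then 2/(1+√(1−ρ_J²)) = 2/(1+0.0980171); ω* = 2/1.0980171 = 1.8214653.
ρ_SOR = ω* − 1 ≈ 0.8214653.
ρ_SOR^m ≤ 10^(−9) ⇔ m ≥ 9·ln10/(−ln 0.8214653) = 20.7233/0.196666 = 105.373; m = ⌈105.373⌉ = 106.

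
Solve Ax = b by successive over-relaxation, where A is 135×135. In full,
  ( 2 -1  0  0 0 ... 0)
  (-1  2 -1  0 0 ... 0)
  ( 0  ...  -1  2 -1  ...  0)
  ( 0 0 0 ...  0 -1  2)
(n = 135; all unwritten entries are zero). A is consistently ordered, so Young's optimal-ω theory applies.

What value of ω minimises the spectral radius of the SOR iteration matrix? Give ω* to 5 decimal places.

n=135: λ(B_J) = 1 − λ(A)/2 = cos(kπ/136); k=1 gives ρ_J = 0.99973.
√(1−ρ_J²) simplifies to sin(π/136) = 0.023098.
[ω*] 2 ÷ (1 + 0.023098) = 2 ÷ 1.023098 = 1.95485.
[ρ_SOR] ω* − 1 = 0.95485.

ω* = 1.95485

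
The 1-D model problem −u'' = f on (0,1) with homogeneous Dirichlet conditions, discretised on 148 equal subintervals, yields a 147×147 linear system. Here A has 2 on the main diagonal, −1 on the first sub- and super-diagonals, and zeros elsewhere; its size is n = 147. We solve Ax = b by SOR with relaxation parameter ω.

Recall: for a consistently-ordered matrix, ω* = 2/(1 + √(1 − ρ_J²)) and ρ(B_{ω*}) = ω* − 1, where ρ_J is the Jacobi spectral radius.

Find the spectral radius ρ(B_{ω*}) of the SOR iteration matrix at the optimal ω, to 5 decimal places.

ρ_SOR = 0.95843

With n=147, ρ(Jacobi) = cos(π/148) = 0.99977.
1 − cos²(π/148) = sin²(π/148) ⇒ √(1−ρ_J²) = sin(π/148) = 0.021225.
So ω* = 2/1.021225 = 1.95843 (Young).
At ω = 1.95843 every |λ(B_ω)| = ω−1, so ρ_SOR = 0.95843.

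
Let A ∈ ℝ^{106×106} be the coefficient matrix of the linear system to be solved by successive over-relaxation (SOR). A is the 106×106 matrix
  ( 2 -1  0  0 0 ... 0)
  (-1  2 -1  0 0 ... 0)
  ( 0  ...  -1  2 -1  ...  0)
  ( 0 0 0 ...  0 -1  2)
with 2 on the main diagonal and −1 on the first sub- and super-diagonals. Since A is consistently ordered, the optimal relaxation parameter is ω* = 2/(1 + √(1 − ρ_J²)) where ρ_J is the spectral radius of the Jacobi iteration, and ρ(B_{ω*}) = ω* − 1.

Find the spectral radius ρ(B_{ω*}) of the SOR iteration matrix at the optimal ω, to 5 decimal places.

ρ_SOR = 0.94296

½·tridiag(1,0,1) at n=106: λ_k = cos(kπ/107); max |λ| at k=1 ⇒ ρ_J = cos(π/107) ≈ 0.99957.
√(1−ρ_J²) simplifies to sin(π/107) = 0.029356.
[ω*] 2 ÷ (1 + 0.029356) = 2 ÷ 1.029356 = 1.94296.
and ρ(B_{ω*}) = 1.94296 − 1 = 0.94296.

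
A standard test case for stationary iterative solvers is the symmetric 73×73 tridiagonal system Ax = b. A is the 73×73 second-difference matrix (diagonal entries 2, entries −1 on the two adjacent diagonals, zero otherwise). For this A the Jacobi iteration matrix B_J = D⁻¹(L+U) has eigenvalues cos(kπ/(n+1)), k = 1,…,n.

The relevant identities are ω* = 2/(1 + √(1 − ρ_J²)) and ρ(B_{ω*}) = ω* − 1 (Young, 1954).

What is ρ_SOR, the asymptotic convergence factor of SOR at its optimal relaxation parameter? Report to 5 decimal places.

With n=73, ρ(Jacobi) = cos(π/74) = 0.99910.
root = sin(π/74) = 0.042441  (since 1−cos² = sin²).
Then 2/(1+√(1−ρ_J²)) = 2/(1+0.042441); ω* = 2/1.042441 = 1.91857.
and ρ(B_{ω*}) = 1.91857 − 1 = 0.91857.

ρ_SOR = 0.91857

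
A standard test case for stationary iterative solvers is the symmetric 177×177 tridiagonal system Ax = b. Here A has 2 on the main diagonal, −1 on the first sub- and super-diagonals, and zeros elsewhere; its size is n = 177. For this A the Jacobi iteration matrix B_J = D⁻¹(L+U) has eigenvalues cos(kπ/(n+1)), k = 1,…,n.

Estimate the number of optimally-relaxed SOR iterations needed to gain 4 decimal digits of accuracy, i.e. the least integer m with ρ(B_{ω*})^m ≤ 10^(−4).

spectrum of D⁻¹(L+U) = {cos(kπ/178) : 1≤k≤177}; ρ_J = cos(π/178) = 0.9998443.
√(1 − cos²(π/178)) = sin(π/178) ≈ 0.0176485.
Then 2/(1+√(1−ρ_J²)) = 2/(1+0.0176485); ω* = 2/1.0176485 = 1.9653151.
Hence ρ(B_{ω*}) = 1.9653151 − 1 = 0.9653151.
Need (0.9653151)^m ≤ 10^(−4): m ≥ 4·ln10/|ln 0.9653151| = 9.21034/0.0353007 = 260.911 ⇒ m = 261.

m = 261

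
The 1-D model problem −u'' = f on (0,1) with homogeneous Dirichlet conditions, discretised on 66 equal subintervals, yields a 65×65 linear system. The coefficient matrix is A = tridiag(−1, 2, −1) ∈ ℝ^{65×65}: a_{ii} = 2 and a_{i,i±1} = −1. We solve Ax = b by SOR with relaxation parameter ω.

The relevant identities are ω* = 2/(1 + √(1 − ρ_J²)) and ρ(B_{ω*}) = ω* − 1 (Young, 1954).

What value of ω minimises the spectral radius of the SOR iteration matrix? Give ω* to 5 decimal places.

[ρ_J] n=65: ρ(B_J) = cos(π/(n+1)) = cos(π/66) = 0.99887.
√(1−ρ_J²) = |sin(π/66)| = 0.047582
So ω* = 2/1.047582 = 1.90916 (Young).
ρ(B_{ω*}) = ω*−1 = 0.90916

ω* = 1.90916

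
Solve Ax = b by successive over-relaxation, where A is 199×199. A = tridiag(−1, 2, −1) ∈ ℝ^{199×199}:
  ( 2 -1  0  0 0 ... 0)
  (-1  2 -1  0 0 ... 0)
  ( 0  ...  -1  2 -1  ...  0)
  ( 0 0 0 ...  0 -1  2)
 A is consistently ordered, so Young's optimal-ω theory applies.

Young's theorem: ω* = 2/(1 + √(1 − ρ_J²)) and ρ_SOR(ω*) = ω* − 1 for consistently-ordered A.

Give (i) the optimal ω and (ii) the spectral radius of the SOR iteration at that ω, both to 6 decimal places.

With n=199, ρ(Jacobi) = cos(π/200) = 0.999877.
√(1−ρ_J²) = |sin(π/200)| = 0.0157073
ω* = 2/(1 + 0.0157073) = 2/1.0157073 = 1.969071.
ρ_SOR = ω* − 1 = 1.969071 − 1 = 0.969071.

ω* = 1.969071, ρ_SOR = 0.969071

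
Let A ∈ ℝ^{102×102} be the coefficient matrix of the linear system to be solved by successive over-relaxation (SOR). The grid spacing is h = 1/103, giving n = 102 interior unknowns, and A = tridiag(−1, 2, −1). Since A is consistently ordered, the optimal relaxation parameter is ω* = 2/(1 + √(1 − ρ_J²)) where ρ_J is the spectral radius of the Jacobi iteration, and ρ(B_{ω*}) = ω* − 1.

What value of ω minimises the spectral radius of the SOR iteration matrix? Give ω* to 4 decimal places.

With n=102, ρ(Jacobi) = cos(π/103) = 0.9995.
√(1 − cos²(π/103)) = sin(π/103) ≈ 0.03050.
ω* = 2/(1+0.03050) = 1.9408
[ρ_SOR] ω* − 1 = 0.9408.

ω* = 1.9408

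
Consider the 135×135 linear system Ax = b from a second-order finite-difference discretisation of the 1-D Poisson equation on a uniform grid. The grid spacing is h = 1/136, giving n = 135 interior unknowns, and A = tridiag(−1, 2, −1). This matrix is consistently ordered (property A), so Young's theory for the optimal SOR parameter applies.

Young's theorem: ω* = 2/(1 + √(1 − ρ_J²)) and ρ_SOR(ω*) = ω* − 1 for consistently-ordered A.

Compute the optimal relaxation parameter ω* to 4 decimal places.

ω* = 1.9548

[ρ_J] n=135: ρ(B_J) = cos(π/(n+1)) = cos(π/136) = 0.9997.
1 − cos²(π/136) = sin²(π/136) ⇒ √(1−ρ_J²) = sin(π/136) = 0.02310.
ω* = 2/(1 + 0.02310) = 2/1.02310 = 1.9548.
ρ_SOR = ω* − 1 = 1.9548 − 1 = 0.9548.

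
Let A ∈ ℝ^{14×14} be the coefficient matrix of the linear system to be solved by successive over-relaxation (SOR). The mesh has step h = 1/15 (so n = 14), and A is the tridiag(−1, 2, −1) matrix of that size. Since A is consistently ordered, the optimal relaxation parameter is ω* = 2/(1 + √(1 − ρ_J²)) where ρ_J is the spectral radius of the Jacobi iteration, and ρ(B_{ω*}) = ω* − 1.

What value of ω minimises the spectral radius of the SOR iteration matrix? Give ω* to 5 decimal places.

spectrum of D⁻¹(L+U) = {cos(kπ/15) : 1≤k≤14}; ρ_J = cos(π/15) = 0.97815.
root = sin(π/15) = 0.207912  (since 1−cos² = sin²).
Young: ω* = 2/(1+√(1−ρ_J²)) = 2/(1+0.207912) = 2/1.207912 = 1.65575.
and ρ(B_{ω*}) = 1.65575 − 1 = 0.65575.

ω* = 1.65575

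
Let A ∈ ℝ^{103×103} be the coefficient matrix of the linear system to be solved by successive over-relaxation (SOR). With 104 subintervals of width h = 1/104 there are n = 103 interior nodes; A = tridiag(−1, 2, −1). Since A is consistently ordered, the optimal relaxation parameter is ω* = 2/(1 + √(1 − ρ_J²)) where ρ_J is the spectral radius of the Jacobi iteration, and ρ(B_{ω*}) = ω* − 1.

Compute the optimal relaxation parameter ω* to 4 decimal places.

ω* = 1.9414

[ρ_J] n=103: ρ(B_J) = cos(π/(n+1)) = cos(π/104) = 0.9995.
√(1−ρ_J²) = |sin(π/104)| = 0.03020
[ω*] 2 ÷ (1 + 0.03020) = 2 ÷ 1.03020 = 1.9414.
At ω = 1.9414 every |λ(B_ω)| = ω−1, so ρ_SOR = 0.9414.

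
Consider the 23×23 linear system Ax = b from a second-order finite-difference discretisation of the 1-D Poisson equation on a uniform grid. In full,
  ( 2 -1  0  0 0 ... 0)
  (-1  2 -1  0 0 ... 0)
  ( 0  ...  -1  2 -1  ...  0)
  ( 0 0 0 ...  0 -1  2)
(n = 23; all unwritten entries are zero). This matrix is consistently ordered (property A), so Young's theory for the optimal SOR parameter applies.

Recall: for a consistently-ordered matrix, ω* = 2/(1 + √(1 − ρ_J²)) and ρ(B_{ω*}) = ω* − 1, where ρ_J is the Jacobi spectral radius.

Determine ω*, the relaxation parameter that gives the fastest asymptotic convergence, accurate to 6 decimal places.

ρ_J = max_k |cos(kπ/24)| = cos(π/24) = 0.991445
√(1−ρ_J²) simplifies to sin(π/24) = 0.1305262.
Young: ω* = 2/(1+√(1−ρ_J²)) = 2/(1+0.1305262) = 2/1.1305262 = 1.769088.
Hence ρ(B_{ω*}) = 1.769088 − 1 = 0.769088.

ω* = 1.769088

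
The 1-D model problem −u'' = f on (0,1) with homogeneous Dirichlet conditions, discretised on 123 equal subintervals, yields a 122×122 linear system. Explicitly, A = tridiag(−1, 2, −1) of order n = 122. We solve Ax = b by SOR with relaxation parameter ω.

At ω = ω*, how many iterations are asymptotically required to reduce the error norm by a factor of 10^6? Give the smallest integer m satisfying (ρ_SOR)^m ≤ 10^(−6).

With n=122, ρ(Jacobi) = cos(π/123) = 0.9996738.
√(1−ρ_J²) = |sin(π/123)| = 0.0255386
ω* = 2 / (1 + 0.0255386) = 2 / 1.0255386 ≈ 1.9501948.
ρ_SOR = ω* − 1 ≈ 0.9501948.
m ≥ 6·ln10 / (−ln 0.9501948) = 270.424; smallest integer m = 271.

m = 271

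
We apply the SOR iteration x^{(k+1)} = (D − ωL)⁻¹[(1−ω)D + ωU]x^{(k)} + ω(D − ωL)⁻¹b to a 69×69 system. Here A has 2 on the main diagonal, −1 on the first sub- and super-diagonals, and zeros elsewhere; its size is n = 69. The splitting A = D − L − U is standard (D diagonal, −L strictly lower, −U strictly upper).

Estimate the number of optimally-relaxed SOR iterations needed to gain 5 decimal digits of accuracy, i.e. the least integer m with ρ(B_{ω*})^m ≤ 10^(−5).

m = 129

spectrum of D⁻¹(L+U) = {cos(kπ/70) : 1≤k≤69}; ρ_J = cos(π/70) = 0.9989931.
root = sin(π/70) = 0.0448648  (since 1−cos² = sin²).
ω* = 2/(1 + 0.0448648) = 2/1.0448648 = 1.9141232.
Hence ρ(B_{ω*}) = 1.9141232 − 1 = 0.9141232.
(0.9141232)^m ≤ 10^{−5}  ⇒  m·ln(0.9141232) ≤ −5·ln10  ⇒  m ≥ 128.220  ⇒  m = 129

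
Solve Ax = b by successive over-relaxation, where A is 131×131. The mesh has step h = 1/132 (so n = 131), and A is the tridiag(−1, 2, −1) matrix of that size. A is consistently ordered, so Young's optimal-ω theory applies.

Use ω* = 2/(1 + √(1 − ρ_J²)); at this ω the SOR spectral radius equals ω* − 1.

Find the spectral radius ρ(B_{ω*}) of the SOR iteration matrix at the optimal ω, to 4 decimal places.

ρ_SOR = 0.9535

B_J for the 131×131 system has eigenvalues cos(kπ/132); ρ_J = cos(π/132) = 0.9997.
√(1 − cos²(π/132)) = sin(π/132) ≈ 0.02380.
Young: ω* = 2/(1+√(1−ρ_J²)) = 2/(1+0.02380) = 2/1.02380 = 1.9535.
and ρ(B_{ω*}) = 1.9535 − 1 = 0.9535.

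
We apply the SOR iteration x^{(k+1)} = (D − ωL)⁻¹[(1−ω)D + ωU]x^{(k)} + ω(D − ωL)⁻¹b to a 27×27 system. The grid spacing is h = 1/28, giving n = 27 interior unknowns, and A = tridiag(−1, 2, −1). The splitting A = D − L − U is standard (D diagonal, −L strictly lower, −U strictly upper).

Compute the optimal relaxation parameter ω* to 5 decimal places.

ρ_J = max_k |cos(kπ/28)| = cos(π/28) = 0.99371
√(1−ρ_J²) simplifies to sin(π/28) = 0.111964.
[ω*] 2 ÷ (1 + 0.111964) = 2 ÷ 1.111964 = 1.79862.
At ω = 1.79862 every |λ(B_ω)| = ω−1, so ρ_SOR = 0.79862.

ω* = 1.79862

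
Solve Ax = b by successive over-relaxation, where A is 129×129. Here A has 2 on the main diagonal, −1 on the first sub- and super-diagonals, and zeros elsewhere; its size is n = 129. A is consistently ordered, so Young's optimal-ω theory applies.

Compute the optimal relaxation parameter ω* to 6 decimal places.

ω* = 1.952813

[ρ_J] n=129: ρ(B_J) = cos(π/(n+1)) = cos(π/130) = 0.999708.
root = sin(π/130) = 0.0241637  (since 1−cos² = sin²).
Young: ω* = 2/(1+√(1−ρ_J²)) = 2/(1+0.0241637) = 2/1.0241637 = 1.952813.
and ρ(B_{ω*}) = 1.952813 − 1 = 0.952813.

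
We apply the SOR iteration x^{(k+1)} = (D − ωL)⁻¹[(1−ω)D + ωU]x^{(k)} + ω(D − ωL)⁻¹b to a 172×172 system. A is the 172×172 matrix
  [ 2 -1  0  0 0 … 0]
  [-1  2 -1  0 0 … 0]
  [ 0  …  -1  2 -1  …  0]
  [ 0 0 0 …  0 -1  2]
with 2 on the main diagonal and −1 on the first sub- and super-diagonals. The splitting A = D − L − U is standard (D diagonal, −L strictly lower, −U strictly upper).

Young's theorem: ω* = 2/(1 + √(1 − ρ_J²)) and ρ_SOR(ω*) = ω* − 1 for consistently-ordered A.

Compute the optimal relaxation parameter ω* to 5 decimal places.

ω* = 1.96433

B_J for the 172×172 system has eigenvalues cos(kπ/173); ρ_J = cos(π/173) = 0.99984.
1 − cos²(π/173) = sin²(π/173) ⇒ √(1−ρ_J²) = sin(π/173) = 0.018158.
Young: ω* = 2/(1+√(1−ρ_J²)) = 2/(1+0.018158) = 2/1.018158 = 1.96433.
[ρ_SOR] ω* − 1 = 0.96433.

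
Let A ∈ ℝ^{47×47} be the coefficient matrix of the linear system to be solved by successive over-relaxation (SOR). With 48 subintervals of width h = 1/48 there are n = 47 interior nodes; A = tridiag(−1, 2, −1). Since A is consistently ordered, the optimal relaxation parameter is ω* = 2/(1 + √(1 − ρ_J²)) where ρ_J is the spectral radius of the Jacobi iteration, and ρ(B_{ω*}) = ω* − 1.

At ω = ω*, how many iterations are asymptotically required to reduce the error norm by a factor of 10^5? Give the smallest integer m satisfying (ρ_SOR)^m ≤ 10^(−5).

m = 88

[ρ_J] n=47: ρ(B_J) = cos(π/(n+1)) = cos(π/48) = 0.9978589.
root = sin(π/48) = 0.0654031  (since 1−cos² = sin²).
ω* = 2/(1+0.0654031) = 1.8772237
ρ_SOR = ω* − 1 ≈ 0.8772237.
(0.8772237)^m ≤ 10^{−5}  ⇒  m·ln(0.8772237) ≤ −5·ln10  ⇒  m ≥ 87.889  ⇒  m = 88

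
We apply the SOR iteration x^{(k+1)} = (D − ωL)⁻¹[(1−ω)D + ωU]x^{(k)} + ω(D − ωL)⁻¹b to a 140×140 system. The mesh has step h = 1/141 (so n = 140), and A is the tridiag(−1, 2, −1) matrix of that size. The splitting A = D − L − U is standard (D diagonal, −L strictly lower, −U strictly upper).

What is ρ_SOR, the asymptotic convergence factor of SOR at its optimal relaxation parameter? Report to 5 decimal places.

ρ_SOR = 0.95641

ρ_J = max_k |cos(kπ/141)| = cos(π/141) = 0.99975
1 − cos²(π/141) = sin²(π/141) ⇒ √(1−ρ_J²) = sin(π/141) = 0.022279.
Young: ω* = 2/(1+√(1−ρ_J²)) = 2/(1+0.022279) = 2/1.022279 = 1.95641.
and ρ(B_{ω*}) = 1.95641 − 1 = 0.95641.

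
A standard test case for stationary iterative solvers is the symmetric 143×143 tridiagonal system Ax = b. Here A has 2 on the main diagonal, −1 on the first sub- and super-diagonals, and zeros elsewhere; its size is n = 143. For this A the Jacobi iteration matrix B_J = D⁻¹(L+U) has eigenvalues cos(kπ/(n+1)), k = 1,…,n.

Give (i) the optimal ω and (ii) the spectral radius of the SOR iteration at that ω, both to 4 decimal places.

ω* = 1.9573, ρ_SOR = 0.9573

½·tridiag(1,0,1) at n=143: λ_k = cos(kπ/144); max |λ| at k=1 ⇒ ρ_J = cos(π/144) ≈ 0.9998.
√(1−ρ_J²) = |sin(π/144)| = 0.02181
Then 2/(1+√(1−ρ_J²)) = 2/(1+0.02181); ω* = 2/1.02181 = 1.9573.
ρ_SOR = ω* − 1 = 1.9573 − 1 = 0.9573.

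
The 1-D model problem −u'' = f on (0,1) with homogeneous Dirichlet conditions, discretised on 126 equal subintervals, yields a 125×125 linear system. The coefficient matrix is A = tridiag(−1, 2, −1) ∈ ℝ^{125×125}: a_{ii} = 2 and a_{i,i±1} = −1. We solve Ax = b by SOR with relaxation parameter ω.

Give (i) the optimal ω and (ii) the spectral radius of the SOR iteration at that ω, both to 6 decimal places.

½·tridiag(1,0,1) at n=125: λ_k = cos(kπ/126); max |λ| at k=1 ⇒ ρ_J = cos(π/126) ≈ 0.999689.
root = sin(π/126) = 0.0249307  (since 1−cos² = sin²).
Young: ω* = 2/(1+√(1−ρ_J²)) = 2/(1+0.0249307) = 2/1.0249307 = 1.951351.
Hence ρ(B_{ω*}) = 1.951351 − 1 = 0.951351.

ω* = 1.951351, ρ_SOR = 0.951351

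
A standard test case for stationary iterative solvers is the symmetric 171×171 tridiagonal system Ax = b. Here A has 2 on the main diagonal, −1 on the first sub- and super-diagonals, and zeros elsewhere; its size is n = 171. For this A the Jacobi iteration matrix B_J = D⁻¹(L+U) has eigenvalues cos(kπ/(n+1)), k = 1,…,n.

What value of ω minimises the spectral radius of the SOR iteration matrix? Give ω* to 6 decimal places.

ω* = 1.964127

½·tridiag(1,0,1) at n=171: λ_k = cos(kπ/172); max |λ| at k=1 ⇒ ρ_J = cos(π/172) ≈ 0.999833.
√(1−ρ_J²) = |sin(π/172)| = 0.0182641
[ω*] 2 ÷ (1 + 0.0182641) = 2 ÷ 1.0182641 = 1.964127.
ρ_SOR = ω* − 1 ≈ 0.964127.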